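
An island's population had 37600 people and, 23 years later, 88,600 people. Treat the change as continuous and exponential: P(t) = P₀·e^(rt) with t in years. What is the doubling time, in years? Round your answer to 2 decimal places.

doubling time ≈ 18.60 years

r = ln(88600/37600) / 23 = ln(2.35638) / 23 ≈ 0.037266 per year
doubling time = ln 2 / |r| = 0.69315 / 0.037266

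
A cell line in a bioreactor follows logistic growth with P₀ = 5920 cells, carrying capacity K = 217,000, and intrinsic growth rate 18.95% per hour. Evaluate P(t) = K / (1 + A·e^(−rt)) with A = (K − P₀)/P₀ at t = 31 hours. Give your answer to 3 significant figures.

≈ 197,000 cells

A = (217000 − 5920)/5920 = 35.65541
P(31) = 217000 / (1 + 35.65541·e^(−0.1895·31)) = 217000 / (1 + 35.65541·0.00281)
= 217000 / 1.1002 ≈ 197237.08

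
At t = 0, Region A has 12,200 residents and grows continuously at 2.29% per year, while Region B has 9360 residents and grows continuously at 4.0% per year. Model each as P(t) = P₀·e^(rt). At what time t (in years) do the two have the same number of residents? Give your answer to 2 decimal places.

12200·e^(0.0229t) = 9360·e^(0.04t)
12200/9360 = e^((0.04 − 0.0229)t) → ln(1.30342) = 0.0171·t
t = 0.26499 / 0.0171

t ≈ 15.50 years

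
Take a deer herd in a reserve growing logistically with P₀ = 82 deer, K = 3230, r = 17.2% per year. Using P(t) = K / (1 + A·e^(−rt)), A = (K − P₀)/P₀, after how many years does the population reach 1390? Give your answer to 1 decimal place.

t ≈ 19.6 years

A = (3230 − 82)/82 = 38.39024
1390 = 3230/(1 + 38.39024·e^(−0.172t)) → 1 + 38.39024·e^(−0.172t) = 2.32374
e^(−0.172t) = 0.034481 → t = ln(29.00133)/0.172 = 3.36734/0.172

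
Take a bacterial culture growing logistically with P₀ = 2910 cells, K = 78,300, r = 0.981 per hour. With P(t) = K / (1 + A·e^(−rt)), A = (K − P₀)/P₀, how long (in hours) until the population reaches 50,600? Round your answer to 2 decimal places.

t ≈ 3.93 hours

A = (78300 − 2910)/2910 = 25.90722
50600 = 78300/(1 + 25.90722·e^(−0.981t)) → 1 + 25.90722·e^(−0.981t) = 1.54743
e^(−0.981t) = 0.02113 → t = ln(47.3251)/0.981 = 3.85704/0.981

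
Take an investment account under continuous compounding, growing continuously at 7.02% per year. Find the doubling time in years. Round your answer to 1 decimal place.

doubling time ≈ 9.9 years

doubling time = ln(2) / |r| = 0.69315 / 0.0702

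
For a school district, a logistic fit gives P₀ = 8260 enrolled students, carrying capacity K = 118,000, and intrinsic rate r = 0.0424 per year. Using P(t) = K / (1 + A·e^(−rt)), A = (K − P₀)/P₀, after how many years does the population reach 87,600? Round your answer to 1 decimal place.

A = (118000 − 8260)/8260 = 13.28571
87600 = 118000/(1 + 13.28571·e^(−0.0424t)) → 1 + 13.28571·e^(−0.0424t) = 1.34703
e^(−0.0424t) = 0.026121 → t = ln(38.28383)/0.0424 = 3.64503/0.0424

t ≈ 86.0 years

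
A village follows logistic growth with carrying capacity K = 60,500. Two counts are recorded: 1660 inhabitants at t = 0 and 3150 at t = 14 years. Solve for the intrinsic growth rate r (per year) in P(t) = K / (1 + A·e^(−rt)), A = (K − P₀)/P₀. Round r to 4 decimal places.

r ≈ 0.0476 per year

A = (60500 − 1660)/1660 = 35.44578
3150 = 60500/(1 + 35.44578·e^(−r·14)) → e^(−14r) = (19.20635 − 1)/35.44578 = 0.513639
r = −ln(0.513639)/14 = 0.66623/14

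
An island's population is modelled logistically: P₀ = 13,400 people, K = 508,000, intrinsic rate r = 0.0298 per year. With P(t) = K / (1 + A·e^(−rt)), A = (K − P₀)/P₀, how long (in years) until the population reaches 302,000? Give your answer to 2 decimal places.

t ≈ 133.93 years

A = (508000 − 13400)/13400 = 36.91045
302000 = 508000/(1 + 36.91045·e^(−0.0298t)) → 1 + 36.91045·e^(−0.0298t) = 1.68212
e^(−0.0298t) = 0.01848 → t = ln(54.11143)/0.0298 = 3.99105/0.0298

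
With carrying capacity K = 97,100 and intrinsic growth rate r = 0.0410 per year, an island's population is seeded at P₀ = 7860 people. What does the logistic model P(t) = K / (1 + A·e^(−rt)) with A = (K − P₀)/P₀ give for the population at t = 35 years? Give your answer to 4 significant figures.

≈ 26,220 people

A = (97100 − 7860)/7860 = 11.35369
P(35) = 97100 / (1 + 11.35369·e^(−0.041·35)) = 97100 / (1 + 11.35369·0.238115)
= 97100 / 3.70349 ≈ 26218.53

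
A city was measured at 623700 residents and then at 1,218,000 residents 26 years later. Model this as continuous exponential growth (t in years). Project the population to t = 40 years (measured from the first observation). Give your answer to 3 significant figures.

≈ 1,750,000 residents

r = ln(1218000/623700) / 26 ≈ 0.025742 per year
P(40) = 623700 · e^(0.025742·40) = 623700 · 2.80019 ≈ 1746476.46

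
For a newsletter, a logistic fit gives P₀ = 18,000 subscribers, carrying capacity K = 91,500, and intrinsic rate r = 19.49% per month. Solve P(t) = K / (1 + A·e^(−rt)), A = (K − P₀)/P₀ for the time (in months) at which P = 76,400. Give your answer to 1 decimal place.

A = (91500 − 18000)/18000 = 4.08333
76400 = 91500/(1 + 4.08333·e^(−0.1949t)) → 1 + 4.08333·e^(−0.1949t) = 1.19764
e^(−0.1949t) = 0.048403 → t = ln(20.66004)/0.1949 = 3.0282/0.1949

t ≈ 15.5 months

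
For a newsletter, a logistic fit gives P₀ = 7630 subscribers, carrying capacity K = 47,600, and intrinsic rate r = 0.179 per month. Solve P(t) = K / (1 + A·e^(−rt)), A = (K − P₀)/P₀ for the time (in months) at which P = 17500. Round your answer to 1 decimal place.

t ≈ 6.2 months

A = (47600 − 7630)/7630 = 5.23853
17500 = 47600/(1 + 5.23853·e^(−0.179t)) → 1 + 5.23853·e^(−0.179t) = 2.72
e^(−0.179t) = 0.328336 → t = ln(3.04566)/0.179 = 1.11372/0.179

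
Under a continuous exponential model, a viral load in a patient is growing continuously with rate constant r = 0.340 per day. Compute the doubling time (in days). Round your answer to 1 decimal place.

doubling time = ln(2) / |r| = 0.69315 / 0.34

doubling time ≈ 2.0 days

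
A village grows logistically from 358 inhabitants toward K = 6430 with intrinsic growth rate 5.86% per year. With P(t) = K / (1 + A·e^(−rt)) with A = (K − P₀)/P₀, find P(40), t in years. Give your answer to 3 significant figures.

≈ 2,450 inhabitants

A = (6430 − 358)/358 = 16.96089
P(40) = 6430 / (1 + 16.96089·e^(−0.0586·40)) = 6430 / (1 + 16.96089·0.095943)
= 6430 / 2.62728 ≈ 2447.4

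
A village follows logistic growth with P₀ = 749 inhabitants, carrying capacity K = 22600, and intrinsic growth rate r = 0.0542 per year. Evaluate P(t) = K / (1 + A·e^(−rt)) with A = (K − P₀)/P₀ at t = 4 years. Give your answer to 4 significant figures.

≈ 922.9 inhabitants

A = (22600 − 749)/749 = 29.17356
P(4) = 22600 / (1 + 29.17356·e^(−0.0542·4)) = 22600 / (1 + 29.17356·0.805091)
= 22600 / 24.48737 ≈ 922.92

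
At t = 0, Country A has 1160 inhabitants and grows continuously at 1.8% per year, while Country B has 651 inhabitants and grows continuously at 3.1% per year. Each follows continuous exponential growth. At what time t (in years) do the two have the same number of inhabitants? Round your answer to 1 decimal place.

1160·e^(0.018t) = 651·e^(0.031t)
1160/651 = e^((0.031 − 0.018)t) → ln(1.78187) = 0.013·t
t = 0.57767 / 0.013

t ≈ 44.4 years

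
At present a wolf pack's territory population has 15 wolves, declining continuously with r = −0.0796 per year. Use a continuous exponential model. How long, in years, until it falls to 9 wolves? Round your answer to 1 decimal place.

9 = 15 · e^(-0.0796·t)
t = ln(9/15) / -0.0796 = ln(0.6) / -0.0796 = -0.51083 / -0.0796

t ≈ 6.4 years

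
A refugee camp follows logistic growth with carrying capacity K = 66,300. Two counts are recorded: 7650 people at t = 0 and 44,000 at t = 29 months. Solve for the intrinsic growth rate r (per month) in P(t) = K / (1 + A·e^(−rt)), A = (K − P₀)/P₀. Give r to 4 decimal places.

r ≈ 0.0937 per month

A = (66300 − 7650)/7650 = 7.66667
44000 = 66300/(1 + 7.66667·e^(−r·29)) → e^(−29r) = (1.50682 − 1)/7.66667 = 0.066107
r = −ln(0.066107)/29 = 2.71648/29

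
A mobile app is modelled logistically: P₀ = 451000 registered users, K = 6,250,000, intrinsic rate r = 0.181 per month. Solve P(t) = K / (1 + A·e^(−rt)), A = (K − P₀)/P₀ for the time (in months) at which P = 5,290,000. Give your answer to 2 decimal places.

t ≈ 23.54 months

A = (6250000 − 451000)/451000 = 12.85809
5290000 = 6250000/(1 + 12.85809·e^(−0.181t)) → 1 + 12.85809·e^(−0.181t) = 1.18147
e^(−0.181t) = 0.014114 → t = ln(70.85345)/0.181 = 4.26061/0.181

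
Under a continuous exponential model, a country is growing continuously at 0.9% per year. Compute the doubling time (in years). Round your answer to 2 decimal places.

doubling time = ln(2) / |r| = 0.69315 / 0.009

doubling time ≈ 77.02 years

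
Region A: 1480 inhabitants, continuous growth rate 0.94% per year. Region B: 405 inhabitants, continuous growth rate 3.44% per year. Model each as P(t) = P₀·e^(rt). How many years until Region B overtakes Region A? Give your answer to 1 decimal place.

1480·e^(0.0094t) = 405·e^(0.0344t)
1480/405 = e^((0.0344 − 0.0094)t) → ln(3.65432) = 0.025·t
t = 1.29591 / 0.025

t ≈ 51.8 years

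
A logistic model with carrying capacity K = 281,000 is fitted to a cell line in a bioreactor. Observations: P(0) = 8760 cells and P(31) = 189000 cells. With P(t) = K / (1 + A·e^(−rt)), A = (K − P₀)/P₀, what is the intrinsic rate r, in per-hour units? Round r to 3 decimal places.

r ≈ 0.134 per hour

A = (281000 − 8760)/8760 = 31.07763
189000 = 281000/(1 + 31.07763·e^(−r·31)) → e^(−31r) = (1.48677 − 1)/31.07763 = 0.015663
r = −ln(0.015663)/31 = 4.15645/31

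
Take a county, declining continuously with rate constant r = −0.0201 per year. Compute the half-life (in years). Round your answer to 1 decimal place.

half-life = ln(2) / |r| = 0.69315 / 0.0201

half-life ≈ 34.5 years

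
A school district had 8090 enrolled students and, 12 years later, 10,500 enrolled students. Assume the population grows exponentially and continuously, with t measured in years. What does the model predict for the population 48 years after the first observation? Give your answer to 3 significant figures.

r = ln(10500/8090) / 12 ≈ 0.021729 per year
P(48) = 8090 · e^(0.021729·48) = 8090 · 2.83768 ≈ 22956.81

≈ 23,000 enrolled students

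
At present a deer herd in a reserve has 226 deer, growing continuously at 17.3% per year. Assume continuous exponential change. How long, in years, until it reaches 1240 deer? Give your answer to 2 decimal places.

t ≈ 9.84 years

1240 = 226 · e^(0.173·t)
t = ln(1240/226) / 0.173 = ln(5.48673) / 0.173 = 1.70233 / 0.173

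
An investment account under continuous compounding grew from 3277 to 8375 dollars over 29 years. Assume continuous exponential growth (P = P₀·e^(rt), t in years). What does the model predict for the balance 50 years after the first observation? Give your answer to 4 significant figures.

≈ 16,520 dollars

r = ln(8375/3277) / 29 ≈ 0.032356 per year
P(50) = 3277 · e^(0.032356·50) = 3277 · 5.04197 ≈ 16522.55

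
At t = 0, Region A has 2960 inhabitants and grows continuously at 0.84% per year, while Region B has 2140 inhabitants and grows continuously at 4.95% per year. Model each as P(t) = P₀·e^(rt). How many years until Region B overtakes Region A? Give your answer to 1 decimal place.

2960·e^(0.0084t) = 2140·e^(0.0495t)
2960/2140 = e^((0.0495 − 0.0084)t) → ln(1.38318) = 0.0411·t
t = 0.32438 / 0.0411

t ≈ 7.9 years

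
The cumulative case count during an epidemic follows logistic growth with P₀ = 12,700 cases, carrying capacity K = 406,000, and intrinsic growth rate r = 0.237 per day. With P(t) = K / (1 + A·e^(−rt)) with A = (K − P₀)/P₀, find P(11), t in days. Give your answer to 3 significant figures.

≈ 124,000 cases

A = (406000 − 12700)/12700 = 30.9685
P(11) = 406000 / (1 + 30.9685·e^(−0.237·11)) = 406000 / (1 + 30.9685·0.073755)
= 406000 / 3.2841 ≈ 123626.07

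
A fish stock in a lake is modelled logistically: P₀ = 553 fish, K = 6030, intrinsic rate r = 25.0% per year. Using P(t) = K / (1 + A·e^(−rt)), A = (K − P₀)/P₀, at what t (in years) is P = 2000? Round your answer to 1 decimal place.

t ≈ 6.4 years

A = (6030 − 553)/553 = 9.90416
2000 = 6030/(1 + 9.90416·e^(−0.25t)) → 1 + 9.90416·e^(−0.25t) = 3.015
e^(−0.25t) = 0.20345 → t = ln(4.91522)/0.25 = 1.59234/0.25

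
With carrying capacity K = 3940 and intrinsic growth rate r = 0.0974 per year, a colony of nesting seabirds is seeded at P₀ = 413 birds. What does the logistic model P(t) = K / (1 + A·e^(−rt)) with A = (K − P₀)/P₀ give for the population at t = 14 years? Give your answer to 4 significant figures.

≈ 1,237 birds

A = (3940 − 413)/413 = 8.53995
P(14) = 3940 / (1 + 8.53995·e^(−0.0974·14)) = 3940 / (1 + 8.53995·0.255738)
= 3940 / 3.18399 ≈ 1237.44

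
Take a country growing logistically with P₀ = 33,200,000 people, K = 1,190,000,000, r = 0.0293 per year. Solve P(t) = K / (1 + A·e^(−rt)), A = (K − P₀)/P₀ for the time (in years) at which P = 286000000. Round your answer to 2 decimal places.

A = (1190000000 − 33200000)/33200000 = 34.84337
286000000 = 1190000000/(1 + 34.84337·e^(−0.0293t)) → 1 + 34.84337·e^(−0.0293t) = 4.16084
e^(−0.0293t) = 0.090716 → t = ln(11.02346)/0.0293 = 2.40003/0.0293

t ≈ 81.91 years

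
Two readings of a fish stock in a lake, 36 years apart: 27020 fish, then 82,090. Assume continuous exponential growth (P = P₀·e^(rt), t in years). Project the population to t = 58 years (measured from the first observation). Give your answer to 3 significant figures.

≈ 162,000 fish

r = ln(82090/27020) / 36 ≈ 0.030868 per year
P(58) = 27020 · e^(0.030868·58) = 27020 · 5.99143 ≈ 161888.31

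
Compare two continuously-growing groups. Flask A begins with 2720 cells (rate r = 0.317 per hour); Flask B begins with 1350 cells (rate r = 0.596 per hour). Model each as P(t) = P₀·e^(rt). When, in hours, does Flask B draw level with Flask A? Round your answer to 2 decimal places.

2720·e^(0.317t) = 1350·e^(0.596t)
2720/1350 = e^((0.596 − 0.317)t) → ln(2.01481) = 0.279·t
t = 0.70053 / 0.279

t ≈ 2.51 hours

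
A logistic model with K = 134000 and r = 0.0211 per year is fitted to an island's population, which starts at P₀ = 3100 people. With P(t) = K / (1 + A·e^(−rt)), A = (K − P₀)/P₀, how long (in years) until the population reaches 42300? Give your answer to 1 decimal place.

A = (134000 − 3100)/3100 = 42.22581
42300 = 134000/(1 + 42.22581·e^(−0.0211t)) → 1 + 42.22581·e^(−0.0211t) = 3.16785
e^(−0.0211t) = 0.051339 → t = ln(19.47821)/0.0211 = 2.9693/0.0211

t ≈ 140.7 years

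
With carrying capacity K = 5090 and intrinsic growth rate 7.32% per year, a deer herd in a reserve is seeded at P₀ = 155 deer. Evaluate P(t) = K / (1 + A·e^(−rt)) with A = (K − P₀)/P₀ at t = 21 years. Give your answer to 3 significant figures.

A = (5090 − 155)/155 = 31.83871
P(21) = 5090 / (1 + 31.83871·e^(−0.0732·21)) = 5090 / (1 + 31.83871·0.214982)
= 5090 / 7.84476 ≈ 648.84

≈ 649 deer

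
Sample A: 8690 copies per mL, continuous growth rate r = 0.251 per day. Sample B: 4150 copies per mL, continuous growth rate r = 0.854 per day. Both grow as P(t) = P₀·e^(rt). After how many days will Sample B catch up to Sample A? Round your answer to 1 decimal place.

8690·e^(0.251t) = 4150·e^(0.854t)
8690/4150 = e^((0.854 − 0.251)t) → ln(2.09398) = 0.603·t
t = 0.73906 / 0.603

t ≈ 1.2 days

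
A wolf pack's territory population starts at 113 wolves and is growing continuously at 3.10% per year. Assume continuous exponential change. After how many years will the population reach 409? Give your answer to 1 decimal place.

t ≈ 41.5 years

409 = 113 · e^(0.031·t)
t = ln(409/113) / 0.031 = ln(3.61947) / 0.031 = 1.28633 / 0.031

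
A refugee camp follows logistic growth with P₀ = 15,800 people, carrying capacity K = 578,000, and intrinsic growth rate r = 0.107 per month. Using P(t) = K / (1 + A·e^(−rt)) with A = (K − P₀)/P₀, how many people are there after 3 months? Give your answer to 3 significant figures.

≈ 21,600 people

A = (578000 − 15800)/15800 = 35.58228
P(3) = 578000 / (1 + 35.58228·e^(−0.107·3)) = 578000 / (1 + 35.58228·0.725423)
= 578000 / 26.81221 ≈ 21557.34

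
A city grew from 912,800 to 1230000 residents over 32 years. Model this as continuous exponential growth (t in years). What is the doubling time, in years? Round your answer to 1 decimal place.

r = ln(1230000/912800) / 32 = ln(1.3475) / 32 ≈ 0.00932 per year
doubling time = ln 2 / |r| = 0.69315 / 0.00932

doubling time ≈ 74.4 years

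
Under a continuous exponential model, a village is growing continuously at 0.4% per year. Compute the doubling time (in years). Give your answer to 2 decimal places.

doubling time ≈ 173.29 years

doubling time = ln(2) / |r| = 0.69315 / 0.004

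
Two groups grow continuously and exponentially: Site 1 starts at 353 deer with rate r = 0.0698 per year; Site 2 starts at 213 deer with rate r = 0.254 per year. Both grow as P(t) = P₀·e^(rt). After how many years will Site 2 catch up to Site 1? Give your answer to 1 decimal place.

353·e^(0.0698t) = 213·e^(0.254t)
353/213 = e^((0.254 − 0.0698)t) → ln(1.65728) = 0.1842·t
t = 0.50518 / 0.1842

t ≈ 2.7 years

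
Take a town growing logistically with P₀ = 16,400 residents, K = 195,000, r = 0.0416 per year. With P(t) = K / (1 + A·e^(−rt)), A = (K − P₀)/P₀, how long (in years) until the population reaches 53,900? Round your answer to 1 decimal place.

t ≈ 34.3 years

A = (195000 − 16400)/16400 = 10.89024
53900 = 195000/(1 + 10.89024·e^(−0.0416t)) → 1 + 10.89024·e^(−0.0416t) = 3.61781
e^(−0.0416t) = 0.240381 → t = ln(4.16006)/0.0416 = 1.42553/0.0416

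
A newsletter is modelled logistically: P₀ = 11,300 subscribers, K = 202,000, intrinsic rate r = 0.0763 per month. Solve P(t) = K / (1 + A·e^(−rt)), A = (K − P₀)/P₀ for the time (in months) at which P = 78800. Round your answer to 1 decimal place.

A = (202000 − 11300)/11300 = 16.87611
78800 = 202000/(1 + 16.87611·e^(−0.0763t)) → 1 + 16.87611·e^(−0.0763t) = 2.56345
e^(−0.0763t) = 0.092643 → t = ln(10.79413)/0.0763 = 2.379/0.0763

t ≈ 31.2 months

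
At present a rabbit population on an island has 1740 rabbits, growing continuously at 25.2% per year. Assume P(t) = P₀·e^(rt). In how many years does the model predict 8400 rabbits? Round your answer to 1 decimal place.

t ≈ 6.2 years

8400 = 1740 · e^(0.252·t)
t = ln(8400/1740) / 0.252 = ln(4.82759) / 0.252 = 1.57435 / 0.252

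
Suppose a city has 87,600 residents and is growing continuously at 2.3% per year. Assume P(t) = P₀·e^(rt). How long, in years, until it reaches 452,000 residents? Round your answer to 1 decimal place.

t ≈ 71.3 years

452000 = 87600 · e^(0.023·t)
t = ln(452000/87600) / 0.023 = ln(5.15982) / 0.023 = 1.6409 / 0.023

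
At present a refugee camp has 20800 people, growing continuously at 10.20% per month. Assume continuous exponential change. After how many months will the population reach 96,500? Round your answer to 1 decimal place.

t ≈ 15.0 months

96500 = 20800 · e^(0.102·t)
t = ln(96500/20800) / 0.102 = ln(4.63942) / 0.102 = 1.53459 / 0.102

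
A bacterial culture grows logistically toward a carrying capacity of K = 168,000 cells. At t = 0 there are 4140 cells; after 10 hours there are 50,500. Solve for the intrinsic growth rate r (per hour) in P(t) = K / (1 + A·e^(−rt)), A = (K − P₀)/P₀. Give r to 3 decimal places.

A = (168000 − 4140)/4140 = 39.57971
50500 = 168000/(1 + 39.57971·e^(−r·10)) → e^(−10r) = (3.32673 − 1)/39.57971 = 0.058786
r = −ln(0.058786)/10 = 2.83385/10

r ≈ 0.283 per hour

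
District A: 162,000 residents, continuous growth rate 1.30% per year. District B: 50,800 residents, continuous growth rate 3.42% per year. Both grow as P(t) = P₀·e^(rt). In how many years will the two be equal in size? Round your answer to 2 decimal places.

t ≈ 54.70 years

162000·e^(0.013t) = 50800·e^(0.0342t)
162000/50800 = e^((0.0342 − 0.013)t) → ln(3.18898) = 0.0212·t
t = 1.1597 / 0.0212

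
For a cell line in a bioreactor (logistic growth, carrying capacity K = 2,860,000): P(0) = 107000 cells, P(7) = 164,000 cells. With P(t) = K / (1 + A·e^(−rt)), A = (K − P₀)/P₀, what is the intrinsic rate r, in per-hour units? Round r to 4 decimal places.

r ≈ 0.0640 per hour

A = (2860000 − 107000)/107000 = 25.72897
164000 = 2860000/(1 + 25.72897·e^(−r·7)) → e^(−7r) = (17.43902 − 1)/25.72897 = 0.63893
r = −ln(0.63893)/7 = 0.44796/7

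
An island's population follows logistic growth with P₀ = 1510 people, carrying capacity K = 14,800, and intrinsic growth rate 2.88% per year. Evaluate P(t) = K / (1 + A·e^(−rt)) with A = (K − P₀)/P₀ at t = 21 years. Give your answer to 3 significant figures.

≈ 2,550 people

A = (14800 − 1510)/1510 = 8.80132
P(21) = 14800 / (1 + 8.80132·e^(−0.0288·21)) = 14800 / (1 + 8.80132·0.546184)
= 14800 / 5.80714 ≈ 2548.59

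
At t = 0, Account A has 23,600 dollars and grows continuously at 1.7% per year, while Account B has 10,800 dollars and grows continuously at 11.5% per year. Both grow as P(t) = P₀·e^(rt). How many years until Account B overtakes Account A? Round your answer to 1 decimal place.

t ≈ 8.0 years

23600·e^(0.017t) = 10800·e^(0.115t)
23600/10800 = e^((0.115 − 0.017)t) → ln(2.18519) = 0.098·t
t = 0.7817 / 0.098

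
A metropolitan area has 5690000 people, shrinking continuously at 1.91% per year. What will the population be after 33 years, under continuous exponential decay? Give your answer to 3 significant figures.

≈ 3,030,000 people

P(33) = 5690000 · e^(-0.0191·33) = 5690000 · e^(-0.6303)
= 5690000 · 0.53243 ≈ 3029538.35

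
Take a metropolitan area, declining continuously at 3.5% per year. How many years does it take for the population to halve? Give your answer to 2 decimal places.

half-life ≈ 19.80 years

half-life = ln(2) / |r| = 0.69315 / 0.035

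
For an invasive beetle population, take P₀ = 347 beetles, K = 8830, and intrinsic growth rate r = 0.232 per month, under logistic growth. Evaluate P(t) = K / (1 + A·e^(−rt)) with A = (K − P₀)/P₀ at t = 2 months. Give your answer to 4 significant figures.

A = (8830 − 347)/347 = 24.44669
P(2) = 8830 / (1 + 24.44669·e^(−0.232·2)) = 8830 / (1 + 24.44669·0.628764)
= 8830 / 16.37119 ≈ 539.36

≈ 539.4 beetles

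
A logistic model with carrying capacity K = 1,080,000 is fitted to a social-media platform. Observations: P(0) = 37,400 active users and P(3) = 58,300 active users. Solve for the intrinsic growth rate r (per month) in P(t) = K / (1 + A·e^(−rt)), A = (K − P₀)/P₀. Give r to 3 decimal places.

r ≈ 0.155 per month

A = (1080000 − 37400)/37400 = 27.87701
58300 = 1080000/(1 + 27.87701·e^(−r·3)) → e^(−3r) = (18.52487 − 1)/27.87701 = 0.62865
r = −ln(0.62865)/3 = 0.46418/3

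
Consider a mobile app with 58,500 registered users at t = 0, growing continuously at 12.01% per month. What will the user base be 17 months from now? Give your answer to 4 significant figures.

P(17) = 58500 · e^(0.1201·17) = 58500 · e^(2.0417)
= 58500 · 7.70369 ≈ 450666.12

≈ 450,700 registered users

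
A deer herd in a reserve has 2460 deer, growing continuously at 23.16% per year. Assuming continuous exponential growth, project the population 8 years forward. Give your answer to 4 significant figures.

P(8) = 2460 · e^(0.2316·8) = 2460 · e^(1.8528)
= 2460 · 6.37765 ≈ 15689.02

≈ 15,690 deer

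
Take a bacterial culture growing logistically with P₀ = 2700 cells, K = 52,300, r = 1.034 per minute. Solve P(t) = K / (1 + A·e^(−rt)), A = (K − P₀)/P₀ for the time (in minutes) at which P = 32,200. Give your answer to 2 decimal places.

A = (52300 − 2700)/2700 = 18.37037
32200 = 52300/(1 + 18.37037·e^(−1.034t)) → 1 + 18.37037·e^(−1.034t) = 1.62422
e^(−1.034t) = 0.03398 → t = ln(29.42915)/1.034 = 3.38199/1.034

t ≈ 3.27 minutes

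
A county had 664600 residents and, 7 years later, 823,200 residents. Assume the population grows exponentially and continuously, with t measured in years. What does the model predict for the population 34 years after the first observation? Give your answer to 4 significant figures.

≈ 1,879,000 residents

r = ln(823200/664600) / 7 ≈ 0.030573 per year
P(34) = 664600 · e^(0.030573·34) = 664600 · 2.82779 ≈ 1879349.71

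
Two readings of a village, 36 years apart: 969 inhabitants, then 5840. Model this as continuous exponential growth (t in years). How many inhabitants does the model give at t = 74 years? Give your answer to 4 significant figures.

≈ 38,890 inhabitants

r = ln(5840/969) / 36 ≈ 0.049895 per year
P(74) = 969 · e^(0.049895·74) = 969 · 40.13437 ≈ 38890.2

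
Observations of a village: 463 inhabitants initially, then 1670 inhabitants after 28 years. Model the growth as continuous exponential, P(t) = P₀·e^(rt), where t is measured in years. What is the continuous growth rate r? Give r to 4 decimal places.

r ≈ 0.0458 per year

1670 = 463 · e^(r·28)
e^(28r) = 1670/463 = 3.60691
r = ln(3.60691) / 28 = 1.28285 / 28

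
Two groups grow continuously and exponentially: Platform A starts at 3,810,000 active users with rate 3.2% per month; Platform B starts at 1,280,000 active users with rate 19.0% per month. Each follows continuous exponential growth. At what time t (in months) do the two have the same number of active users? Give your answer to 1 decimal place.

t ≈ 6.9 months

3810000·e^(0.032t) = 1280000·e^(0.19t)
3810000/1280000 = e^((0.19 − 0.032)t) → ln(2.97656) = 0.158·t
t = 1.09077 / 0.158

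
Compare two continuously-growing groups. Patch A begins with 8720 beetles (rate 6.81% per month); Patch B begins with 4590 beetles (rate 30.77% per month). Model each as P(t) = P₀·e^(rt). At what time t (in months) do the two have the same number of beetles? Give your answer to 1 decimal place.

t ≈ 2.7 months

8720·e^(0.0681t) = 4590·e^(0.3077t)
8720/4590 = e^((0.3077 − 0.0681)t) → ln(1.89978) = 0.2396·t
t = 0.64174 / 0.2396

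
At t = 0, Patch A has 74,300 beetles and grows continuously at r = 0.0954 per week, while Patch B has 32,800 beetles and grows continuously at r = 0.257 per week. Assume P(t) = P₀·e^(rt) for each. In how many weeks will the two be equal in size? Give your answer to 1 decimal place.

t ≈ 5.1 weeks

74300·e^(0.0954t) = 32800·e^(0.257t)
74300/32800 = e^((0.257 − 0.0954)t) → ln(2.26524) = 0.1616·t
t = 0.81768 / 0.1616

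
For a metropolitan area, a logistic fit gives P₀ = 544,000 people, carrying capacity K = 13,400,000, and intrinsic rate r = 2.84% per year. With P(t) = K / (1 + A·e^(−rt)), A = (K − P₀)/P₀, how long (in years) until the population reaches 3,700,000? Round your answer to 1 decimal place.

A = (13400000 − 544000)/544000 = 23.63235
3700000 = 13400000/(1 + 23.63235·e^(−0.0284t)) → 1 + 23.63235·e^(−0.0284t) = 3.62162
e^(−0.0284t) = 0.110934 → t = ln(9.0144)/0.0284 = 2.19882/0.0284

t ≈ 77.4 years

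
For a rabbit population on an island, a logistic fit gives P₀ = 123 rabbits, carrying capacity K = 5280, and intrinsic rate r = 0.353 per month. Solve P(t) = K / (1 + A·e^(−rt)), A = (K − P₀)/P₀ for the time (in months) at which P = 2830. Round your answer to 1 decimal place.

A = (5280 − 123)/123 = 41.92683
2830 = 5280/(1 + 41.92683·e^(−0.353t)) → 1 + 41.92683·e^(−0.353t) = 1.86572
e^(−0.353t) = 0.020648 → t = ln(48.42977)/0.353 = 3.88011/0.353

t ≈ 11.0 months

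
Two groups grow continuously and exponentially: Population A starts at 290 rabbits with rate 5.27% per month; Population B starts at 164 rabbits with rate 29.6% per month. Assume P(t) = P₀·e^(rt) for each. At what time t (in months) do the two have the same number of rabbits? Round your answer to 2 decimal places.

t ≈ 2.34 months

290·e^(0.0527t) = 164·e^(0.296t)
290/164 = e^((0.296 − 0.0527)t) → ln(1.76829) = 0.2433·t
t = 0.57001 / 0.2433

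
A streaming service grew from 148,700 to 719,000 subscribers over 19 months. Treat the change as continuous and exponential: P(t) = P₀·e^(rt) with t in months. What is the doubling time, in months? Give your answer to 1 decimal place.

doubling time ≈ 8.4 months

r = ln(719000/148700) / 19 = ln(4.83524) / 19 ≈ 0.082944 per month
doubling time = ln 2 / |r| = 0.69315 / 0.082944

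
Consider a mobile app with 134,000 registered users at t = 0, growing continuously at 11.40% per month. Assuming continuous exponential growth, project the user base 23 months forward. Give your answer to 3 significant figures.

P(23) = 134000 · e^(0.114·23) = 134000 · e^(2.622)
= 134000 · 13.76322 ≈ 1844271.82

≈ 1,840,000 registered users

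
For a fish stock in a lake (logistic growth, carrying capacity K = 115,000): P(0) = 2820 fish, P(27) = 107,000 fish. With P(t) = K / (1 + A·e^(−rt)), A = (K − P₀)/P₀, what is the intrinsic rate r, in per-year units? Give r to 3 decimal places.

A = (115000 − 2820)/2820 = 39.78014
107000 = 115000/(1 + 39.78014·e^(−r·27)) → e^(−27r) = (1.07477 − 1)/39.78014 = 0.001879
r = −ln(0.001879)/27 = 6.27676/27

r ≈ 0.232 per year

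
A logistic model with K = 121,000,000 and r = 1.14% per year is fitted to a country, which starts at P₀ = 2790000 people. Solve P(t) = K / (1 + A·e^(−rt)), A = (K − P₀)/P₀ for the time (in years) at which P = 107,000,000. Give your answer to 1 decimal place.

A = (121000000 − 2790000)/2790000 = 42.36918
107000000 = 121000000/(1 + 42.36918·e^(−0.0114t)) → 1 + 42.36918·e^(−0.0114t) = 1.13084
e^(−0.0114t) = 0.003088 → t = ln(323.82156)/0.0114 = 5.78019/0.0114

t ≈ 507.0 years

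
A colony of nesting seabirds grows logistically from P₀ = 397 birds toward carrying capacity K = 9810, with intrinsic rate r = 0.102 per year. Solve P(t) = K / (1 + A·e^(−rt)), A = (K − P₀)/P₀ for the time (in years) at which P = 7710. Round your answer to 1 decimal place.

t ≈ 43.8 years

A = (9810 − 397)/397 = 23.71033
7710 = 9810/(1 + 23.71033·e^(−0.102t)) → 1 + 23.71033·e^(−0.102t) = 1.27237
e^(−0.102t) = 0.011488 → t = ln(87.05077)/0.102 = 4.46649/0.102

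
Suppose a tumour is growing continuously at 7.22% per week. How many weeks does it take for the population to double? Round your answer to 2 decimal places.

doubling time = ln(2) / |r| = 0.69315 / 0.0722

doubling time ≈ 9.60 weeks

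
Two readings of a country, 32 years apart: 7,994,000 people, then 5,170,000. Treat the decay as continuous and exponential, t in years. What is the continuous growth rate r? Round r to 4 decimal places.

5170000 = 7994000 · e^(r·32)
e^(32r) = 5170000/7994000 = 0.64674
r = ln(0.64674) / 32 = -0.43582 / 32

r ≈ -0.0136 per year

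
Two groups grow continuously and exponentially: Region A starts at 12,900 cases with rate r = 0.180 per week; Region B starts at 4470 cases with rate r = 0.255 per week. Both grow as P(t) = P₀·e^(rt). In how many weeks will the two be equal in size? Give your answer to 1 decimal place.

t ≈ 14.1 weeks

12900·e^(0.18t) = 4470·e^(0.255t)
12900/4470 = e^((0.255 − 0.18)t) → ln(2.88591) = 0.075·t
t = 1.05984 / 0.075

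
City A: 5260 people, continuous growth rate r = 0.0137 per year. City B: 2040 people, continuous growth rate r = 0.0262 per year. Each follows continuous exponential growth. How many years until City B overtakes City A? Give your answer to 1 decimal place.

5260·e^(0.0137t) = 2040·e^(0.0262t)
5260/2040 = e^((0.0262 − 0.0137)t) → ln(2.57843) = 0.0125·t
t = 0.94718 / 0.0125

t ≈ 75.8 years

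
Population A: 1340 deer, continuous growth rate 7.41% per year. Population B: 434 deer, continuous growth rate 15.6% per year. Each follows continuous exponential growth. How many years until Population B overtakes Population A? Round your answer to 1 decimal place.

1340·e^(0.0741t) = 434·e^(0.156t)
1340/434 = e^((0.156 − 0.0741)t) → ln(3.08756) = 0.0819·t
t = 1.12738 / 0.0819

t ≈ 13.8 years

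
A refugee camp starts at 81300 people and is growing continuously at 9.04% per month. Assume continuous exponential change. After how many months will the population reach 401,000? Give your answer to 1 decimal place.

t ≈ 17.7 months

401000 = 81300 · e^(0.0904·t)
t = ln(401000/81300) / 0.0904 = ln(4.93235) / 0.0904 = 1.59582 / 0.0904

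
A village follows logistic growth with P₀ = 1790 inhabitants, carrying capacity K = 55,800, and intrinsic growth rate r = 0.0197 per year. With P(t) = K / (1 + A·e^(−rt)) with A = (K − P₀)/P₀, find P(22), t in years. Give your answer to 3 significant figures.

A = (55800 − 1790)/1790 = 30.17318
P(22) = 55800 / (1 + 30.17318·e^(−0.0197·22)) = 55800 / (1 + 30.17318·0.648301)
= 55800 / 20.56131 ≈ 2713.83

≈ 2,710 inhabitants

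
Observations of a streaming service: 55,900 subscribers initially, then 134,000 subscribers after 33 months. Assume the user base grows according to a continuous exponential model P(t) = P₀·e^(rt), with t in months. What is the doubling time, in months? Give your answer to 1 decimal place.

r = ln(134000/55900) / 33 = ln(2.39714) / 33 ≈ 0.026493 per month
doubling time = ln 2 / |r| = 0.69315 / 0.026493

doubling time ≈ 26.2 months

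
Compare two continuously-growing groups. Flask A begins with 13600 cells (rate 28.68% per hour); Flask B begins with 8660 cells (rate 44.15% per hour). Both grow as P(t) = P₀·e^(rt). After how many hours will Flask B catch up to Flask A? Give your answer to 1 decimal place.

t ≈ 2.9 hours

13600·e^(0.2868t) = 8660·e^(0.4415t)
13600/8660 = e^((0.4415 − 0.2868)t) → ln(1.57044) = 0.1547·t
t = 0.45136 / 0.1547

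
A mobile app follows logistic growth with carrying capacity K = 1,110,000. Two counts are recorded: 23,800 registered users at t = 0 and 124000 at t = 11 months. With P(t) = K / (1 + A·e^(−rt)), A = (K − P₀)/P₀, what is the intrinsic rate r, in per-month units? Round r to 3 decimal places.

A = (1110000 − 23800)/23800 = 45.63866
124000 = 1110000/(1 + 45.63866·e^(−r·11)) → e^(−11r) = (8.95161 − 1)/45.63866 = 0.17423
r = −ln(0.17423)/11 = 1.74738/11

r ≈ 0.159 per month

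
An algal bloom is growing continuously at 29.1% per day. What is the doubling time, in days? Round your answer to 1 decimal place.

doubling time = ln(2) / |r| = 0.69315 / 0.291

doubling time ≈ 2.4 days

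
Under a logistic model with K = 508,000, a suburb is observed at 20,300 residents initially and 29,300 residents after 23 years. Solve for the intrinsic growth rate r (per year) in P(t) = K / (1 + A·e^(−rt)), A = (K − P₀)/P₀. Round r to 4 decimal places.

A = (508000 − 20300)/20300 = 24.02463
29300 = 508000/(1 + 24.02463·e^(−r·23)) → e^(−23r) = (17.33788 − 1)/24.02463 = 0.680047
r = −ln(0.680047)/23 = 0.38559/23

r ≈ 0.0168 per year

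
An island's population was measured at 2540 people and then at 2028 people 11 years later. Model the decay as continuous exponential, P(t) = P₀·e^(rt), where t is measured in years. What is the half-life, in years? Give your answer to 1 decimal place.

half-life ≈ 33.9 years

r = ln(2028/2540) / 11 = ln(0.79843) / 11 ≈ -0.020465 per year
half-life = ln 2 / |r| = 0.69315 / 0.020465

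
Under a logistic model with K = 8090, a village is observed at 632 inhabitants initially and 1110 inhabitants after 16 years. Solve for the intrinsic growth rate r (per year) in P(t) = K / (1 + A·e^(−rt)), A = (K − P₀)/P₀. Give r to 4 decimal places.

A = (8090 − 632)/632 = 11.80063
1110 = 8090/(1 + 11.80063·e^(−r·16)) → e^(−16r) = (7.28829 − 1)/11.80063 = 0.532877
r = −ln(0.532877)/16 = 0.62946/16

r ≈ 0.0393 per year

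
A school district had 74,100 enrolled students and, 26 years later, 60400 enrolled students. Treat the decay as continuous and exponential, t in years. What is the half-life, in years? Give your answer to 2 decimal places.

half-life ≈ 88.16 years

r = ln(60400/74100) / 26 = ln(0.81511) / 26 ≈ -0.007863 per year
half-life = ln 2 / |r| = 0.69315 / 0.007863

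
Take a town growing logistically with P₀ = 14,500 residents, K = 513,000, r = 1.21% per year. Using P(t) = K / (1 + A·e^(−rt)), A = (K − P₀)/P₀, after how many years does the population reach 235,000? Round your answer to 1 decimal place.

t ≈ 278.5 years

A = (513000 − 14500)/14500 = 34.37931
235000 = 513000/(1 + 34.37931·e^(−0.0121t)) → 1 + 34.37931·e^(−0.0121t) = 2.18298
e^(−0.0121t) = 0.03441 → t = ln(29.06165)/0.0121 = 3.36942/0.0121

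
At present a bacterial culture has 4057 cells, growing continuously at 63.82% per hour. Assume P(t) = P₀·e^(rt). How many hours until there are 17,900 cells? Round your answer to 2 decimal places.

17900 = 4057 · e^(0.6382·t)
t = ln(17900/4057) / 0.6382 = ln(4.41213) / 0.6382 = 1.48436 / 0.6382

t ≈ 2.33 hours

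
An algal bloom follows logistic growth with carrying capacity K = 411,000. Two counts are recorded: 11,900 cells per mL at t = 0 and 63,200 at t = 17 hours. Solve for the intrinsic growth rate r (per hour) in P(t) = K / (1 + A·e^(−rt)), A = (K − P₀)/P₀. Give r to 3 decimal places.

r ≈ 0.106 per hour

A = (411000 − 11900)/11900 = 33.53782
63200 = 411000/(1 + 33.53782·e^(−r·17)) → e^(−17r) = (6.50316 − 1)/33.53782 = 0.164088
r = −ln(0.164088)/17 = 1.80735/17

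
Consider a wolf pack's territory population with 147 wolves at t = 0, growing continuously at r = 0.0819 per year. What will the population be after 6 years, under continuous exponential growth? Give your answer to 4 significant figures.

≈ 240.3 wolves

P(6) = 147 · e^(0.0819·6) = 147 · e^(0.4914)
= 147 · 1.6346 ≈ 240.29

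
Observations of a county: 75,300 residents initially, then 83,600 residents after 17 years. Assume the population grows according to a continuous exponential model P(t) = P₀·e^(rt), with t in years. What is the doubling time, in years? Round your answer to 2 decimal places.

r = ln(83600/75300) / 17 = ln(1.11023) / 17 ≈ 0.006151 per year
doubling time = ln 2 / |r| = 0.69315 / 0.006151

doubling time ≈ 112.69 years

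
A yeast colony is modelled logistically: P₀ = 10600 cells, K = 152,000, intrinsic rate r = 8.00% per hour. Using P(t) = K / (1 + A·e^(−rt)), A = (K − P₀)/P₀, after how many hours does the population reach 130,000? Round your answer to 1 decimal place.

A = (152000 − 10600)/10600 = 13.33962
130000 = 152000/(1 + 13.33962·e^(−0.08t)) → 1 + 13.33962·e^(−0.08t) = 1.16923
e^(−0.08t) = 0.012686 → t = ln(78.82504)/0.08 = 4.36723/0.08

t ≈ 54.6 hours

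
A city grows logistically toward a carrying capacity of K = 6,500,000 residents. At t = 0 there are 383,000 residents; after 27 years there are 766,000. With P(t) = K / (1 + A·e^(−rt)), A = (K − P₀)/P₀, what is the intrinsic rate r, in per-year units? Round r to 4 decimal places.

A = (6500000 − 383000)/383000 = 15.97128
766000 = 6500000/(1 + 15.97128·e^(−r·27)) → e^(−27r) = (8.48564 − 1)/15.97128 = 0.468694
r = −ln(0.468694)/27 = 0.75781/27

r ≈ 0.0281 per year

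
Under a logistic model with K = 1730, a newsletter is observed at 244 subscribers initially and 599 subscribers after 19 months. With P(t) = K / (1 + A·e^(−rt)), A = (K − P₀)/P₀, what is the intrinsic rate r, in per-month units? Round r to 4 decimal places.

r ≈ 0.0616 per month

A = (1730 − 244)/244 = 6.09016
599 = 1730/(1 + 6.09016·e^(−r·19)) → e^(−19r) = (2.88815 − 1)/6.09016 = 0.310032
r = −ln(0.310032)/19 = 1.17108/19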